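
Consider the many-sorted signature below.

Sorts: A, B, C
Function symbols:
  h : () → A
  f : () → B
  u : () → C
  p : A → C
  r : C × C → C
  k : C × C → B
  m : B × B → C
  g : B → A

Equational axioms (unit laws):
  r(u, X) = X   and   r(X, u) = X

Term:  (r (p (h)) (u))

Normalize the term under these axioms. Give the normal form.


normal form = (p (h))

1. (r (p (h)) (u))  →  (p (h))


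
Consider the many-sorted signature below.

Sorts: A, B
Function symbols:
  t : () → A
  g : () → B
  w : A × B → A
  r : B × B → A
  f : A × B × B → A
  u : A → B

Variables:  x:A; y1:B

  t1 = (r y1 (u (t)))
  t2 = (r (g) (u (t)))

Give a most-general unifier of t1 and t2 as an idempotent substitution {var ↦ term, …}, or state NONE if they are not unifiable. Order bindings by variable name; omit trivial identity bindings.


{y1 ↦ (g)}


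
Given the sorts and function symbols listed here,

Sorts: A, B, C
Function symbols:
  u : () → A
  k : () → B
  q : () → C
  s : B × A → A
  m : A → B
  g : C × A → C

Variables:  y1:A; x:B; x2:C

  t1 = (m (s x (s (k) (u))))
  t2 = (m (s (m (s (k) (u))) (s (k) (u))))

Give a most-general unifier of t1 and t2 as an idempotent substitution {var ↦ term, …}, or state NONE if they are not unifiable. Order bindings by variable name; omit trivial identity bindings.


{x ↦ (m (s (k) (u)))}


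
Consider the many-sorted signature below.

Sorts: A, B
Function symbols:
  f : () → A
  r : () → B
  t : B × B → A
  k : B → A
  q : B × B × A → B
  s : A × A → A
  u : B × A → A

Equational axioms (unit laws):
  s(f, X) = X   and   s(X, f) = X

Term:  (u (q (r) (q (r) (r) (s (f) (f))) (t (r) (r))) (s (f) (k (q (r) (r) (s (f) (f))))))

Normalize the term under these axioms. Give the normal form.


1. (u (q (r) (q (r) (r) (s (f) (f))) (t (r) (r))) (s (f) (k (q (r) (r) (s (f) (f))))))  →  (u (q (r) (q (r) (r) (f)) (t (r) (r))) (s (f) (k (q (r) (r) (s (f) (f))))))
2. (u (q (r) (q (r) (r) (f)) (t (r) (r))) (s (f) (k (q (r) (r) (s (f) (f))))))  →  (u (q (r) (q (r) (r) (f)) (t (r) (r))) (k (q (r) (r) (s (f) (f)))))
3. (u (q (r) (q (r) (r) (f)) (t (r) (r))) (k (q (r) (r) (s (f) (f)))))  →  (u (q (r) (q (r) (r) (f)) (t (r) (r))) (k (q (r) (r) (f))))

normal form = (u (q (r) (q (r) (r) (f)) (t (r) (r))) (k (q (r) (r) (f))))


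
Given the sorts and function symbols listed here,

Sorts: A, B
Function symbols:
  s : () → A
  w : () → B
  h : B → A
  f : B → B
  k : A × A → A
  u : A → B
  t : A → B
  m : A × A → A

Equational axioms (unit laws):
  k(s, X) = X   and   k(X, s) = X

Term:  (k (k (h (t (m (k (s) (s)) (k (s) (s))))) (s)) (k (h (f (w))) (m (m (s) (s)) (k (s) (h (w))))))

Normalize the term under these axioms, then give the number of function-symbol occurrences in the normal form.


1. (k (k (h (t (m (k (s) (s)) (k (s) (s))))) (s)) (k (h (f (w))) (m (m (s) (s)) (k (s) (h (w))))))  →  (k (h (t (m (k (s) (s)) (k (s) (s))))) (k (h (f (w))) (m (m (s) (s)) (k (s) (h (w))))))
2. (k (h (t (m (k (s) (s)) (k (s) (s))))) (k (h (f (w))) (m (m (s) (s)) (k (s) (h (w))))))  →  (k (h (t (m (s) (k (s) (s))))) (k (h (f (w))) (m (m (s) (s)) (k (s) (h (w))))))
3. (k (h (t (m (s) (k (s) (s))))) (k (h (f (w))) (m (m (s) (s)) (k (s) (h (w))))))  →  (k (h (t (m (s) (s)))) (k (h (f (w))) (m (m (s) (s)) (k (s) (h (w))))))
4. (k (h (t (m (s) (s)))) (k (h (f (w))) (m (m (s) (s)) (k (s) (h (w))))))  →  (k (h (t (m (s) (s)))) (k (h (f (w))) (m (m (s) (s)) (h (w)))))
normal form: (k (h (t (m (s) (s)))) (k (h (f (w))) (m (m (s) (s)) (h (w)))))

size = 16


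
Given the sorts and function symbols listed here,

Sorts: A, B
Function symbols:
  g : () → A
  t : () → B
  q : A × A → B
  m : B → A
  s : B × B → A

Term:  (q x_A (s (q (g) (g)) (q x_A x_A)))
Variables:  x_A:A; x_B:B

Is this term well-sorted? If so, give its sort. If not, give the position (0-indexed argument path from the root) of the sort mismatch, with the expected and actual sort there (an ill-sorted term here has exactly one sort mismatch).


  x_A : A
      (g) : A
      (g) : A
    (q (g) (g)) : B
      x_A : A
      x_A : A
    (q x_A x_A) : B
  (s (q (g) (g)) (q x_A x_A)) : A
(q x_A (s (q (g) (g)) (q x_A x_A))) : B

well-sorted; sort = B


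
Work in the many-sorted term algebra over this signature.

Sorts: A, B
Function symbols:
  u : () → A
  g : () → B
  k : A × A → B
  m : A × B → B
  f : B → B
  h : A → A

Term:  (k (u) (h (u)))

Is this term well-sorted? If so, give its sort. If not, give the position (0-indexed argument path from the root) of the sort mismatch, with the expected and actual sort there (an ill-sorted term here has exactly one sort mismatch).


  (u) : A
    (u) : A
  (h (u)) : A
(k (u) (h (u))) : B

well-sorted; sort = B


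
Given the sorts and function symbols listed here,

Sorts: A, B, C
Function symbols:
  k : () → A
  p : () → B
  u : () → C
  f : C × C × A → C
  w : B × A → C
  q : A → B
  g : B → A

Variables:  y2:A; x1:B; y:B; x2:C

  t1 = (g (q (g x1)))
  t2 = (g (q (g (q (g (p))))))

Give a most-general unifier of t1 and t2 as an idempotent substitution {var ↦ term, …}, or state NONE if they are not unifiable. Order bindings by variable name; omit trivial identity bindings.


{x1 ↦ (q (g (p)))}


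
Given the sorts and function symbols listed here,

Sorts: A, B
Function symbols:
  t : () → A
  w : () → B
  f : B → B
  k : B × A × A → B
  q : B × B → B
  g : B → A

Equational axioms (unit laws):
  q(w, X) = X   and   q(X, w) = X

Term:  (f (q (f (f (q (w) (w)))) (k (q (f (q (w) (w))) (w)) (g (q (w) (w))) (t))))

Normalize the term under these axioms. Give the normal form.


normal form = (f (q (f (f (w))) (k (f (w)) (g (w)) (t))))

1. (f (q (f (f (q (w) (w)))) (k (q (f (q (w) (w))) (w)) (g (q (w) (w))) (t))))  →  (f (q (f (f (w))) (k (q (f (q (w) (w))) (w)) (g (q (w) (w))) (t))))
2. (f (q (f (f (w))) (k (q (f (q (w) (w))) (w)) (g (q (w) (w))) (t))))  →  (f (q (f (f (w))) (k (f (q (w) (w))) (g (q (w) (w))) (t))))
3. (f (q (f (f (w))) (k (f (q (w) (w))) (g (q (w) (w))) (t))))  →  (f (q (f (f (w))) (k (f (w)) (g (q (w) (w))) (t))))
4. (f (q (f (f (w))) (k (f (w)) (g (q (w) (w))) (t))))  →  (f (q (f (f (w))) (k (f (w)) (g (w)) (t))))


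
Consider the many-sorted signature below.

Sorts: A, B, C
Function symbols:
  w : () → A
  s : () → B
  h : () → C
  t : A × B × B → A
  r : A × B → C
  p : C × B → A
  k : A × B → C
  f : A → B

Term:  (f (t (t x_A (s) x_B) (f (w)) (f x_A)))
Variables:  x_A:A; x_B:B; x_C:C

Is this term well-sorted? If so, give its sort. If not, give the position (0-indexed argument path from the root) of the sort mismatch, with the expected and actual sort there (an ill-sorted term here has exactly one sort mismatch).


      x_A : A
      (s) : B
      x_B : B
    (t x_A (s) x_B) : A
      (w) : A
    (f (w)) : B
      x_A : A
    (f x_A) : B
  (t (t x_A (s) x_B) (f (w)) (f x_A)) : A
(f (t (t x_A (s) x_B) (f (w)) (f x_A))) : B

well-sorted; sort = B


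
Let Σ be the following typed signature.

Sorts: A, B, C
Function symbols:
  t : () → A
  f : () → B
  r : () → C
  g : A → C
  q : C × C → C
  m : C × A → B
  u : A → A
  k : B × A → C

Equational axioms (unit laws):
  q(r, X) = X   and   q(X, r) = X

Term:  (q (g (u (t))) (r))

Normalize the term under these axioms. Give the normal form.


1. (q (g (u (t))) (r))  →  (g (u (t)))

normal form = (g (u (t)))


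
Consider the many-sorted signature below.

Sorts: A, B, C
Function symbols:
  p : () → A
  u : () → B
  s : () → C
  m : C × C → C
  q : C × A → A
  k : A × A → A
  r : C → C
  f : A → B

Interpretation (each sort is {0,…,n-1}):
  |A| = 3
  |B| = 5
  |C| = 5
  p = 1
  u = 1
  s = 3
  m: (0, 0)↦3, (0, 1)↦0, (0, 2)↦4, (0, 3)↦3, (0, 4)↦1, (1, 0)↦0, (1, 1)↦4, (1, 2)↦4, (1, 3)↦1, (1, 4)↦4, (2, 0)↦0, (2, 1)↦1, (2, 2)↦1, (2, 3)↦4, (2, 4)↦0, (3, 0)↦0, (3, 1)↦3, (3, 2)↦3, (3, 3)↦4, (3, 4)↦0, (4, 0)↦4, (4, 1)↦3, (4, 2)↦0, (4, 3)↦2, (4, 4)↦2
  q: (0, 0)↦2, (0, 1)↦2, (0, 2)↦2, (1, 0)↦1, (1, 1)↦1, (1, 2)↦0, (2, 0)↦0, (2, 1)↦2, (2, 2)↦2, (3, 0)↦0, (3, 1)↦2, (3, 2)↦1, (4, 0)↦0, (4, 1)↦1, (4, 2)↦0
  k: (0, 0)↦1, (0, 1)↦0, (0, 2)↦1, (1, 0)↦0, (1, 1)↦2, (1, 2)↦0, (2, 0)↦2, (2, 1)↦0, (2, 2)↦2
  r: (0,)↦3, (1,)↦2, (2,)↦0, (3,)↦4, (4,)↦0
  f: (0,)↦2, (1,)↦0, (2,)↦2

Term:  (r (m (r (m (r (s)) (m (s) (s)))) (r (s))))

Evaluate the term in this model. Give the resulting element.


  s = 3
  (r (s)) = r(3,) = 4
  s = 3
  s = 3
  (m (s) (s)) = m(3, 3) = 4
  (m (r (s)) (m (s) (s))) = m(4, 4) = 2
  (r (m (r (s)) (m (s) (s)))) = r(2,) = 0
  s = 3
  (r (s)) = r(3,) = 4
  (m (r (m (r (s)) (m (s) (s)))) (r (s))) = m(0, 4) = 1
  (r (m (r (m (r (s)) (m (s) (s)))) (r (s)))) = r(1,) = 2

value = 2


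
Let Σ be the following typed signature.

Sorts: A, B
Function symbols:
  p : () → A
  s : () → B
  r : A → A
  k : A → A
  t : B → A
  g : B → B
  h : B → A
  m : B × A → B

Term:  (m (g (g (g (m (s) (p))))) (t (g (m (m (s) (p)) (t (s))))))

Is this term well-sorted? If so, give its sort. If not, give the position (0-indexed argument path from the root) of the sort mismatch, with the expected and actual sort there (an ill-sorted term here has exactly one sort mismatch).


well-sorted; sort = B

          (s) : B
          (p) : A
        (m (s) (p)) : B
      (g (m (s) (p))) : B
    (g (g (m (s) (p)))) : B
  (g (g (g (m (s) (p))))) : B
          (s) : B
          (p) : A
        (m (s) (p)) : B
          (s) : B
        (t (s)) : A
      (m (m (s) (p)) (t (s))) : B
    (g (m (m (s) (p)) (t (s)))) : B
  (t (g (m (m (s) (p)) (t (s))))) : A
(m (g (g (g (m (s) (p))))) (t (g (m (m (s) (p)) (t (s)))))) : B


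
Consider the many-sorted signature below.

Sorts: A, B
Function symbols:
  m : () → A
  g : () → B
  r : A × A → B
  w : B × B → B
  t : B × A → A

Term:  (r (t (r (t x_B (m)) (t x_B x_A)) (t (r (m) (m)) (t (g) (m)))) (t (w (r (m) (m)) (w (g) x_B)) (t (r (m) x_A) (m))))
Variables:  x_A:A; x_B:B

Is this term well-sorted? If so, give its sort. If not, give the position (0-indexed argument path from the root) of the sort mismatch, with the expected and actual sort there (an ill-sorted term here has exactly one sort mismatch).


        x_B : B
        (m) : A
      (t x_B (m)) : A
        x_B : B
        x_A : A
      (t x_B x_A) : A
    (r (t x_B (m)) (t x_B x_A)) : B
        (m) : A
        (m) : A
      (r (m) (m)) : B
        (g) : B
        (m) : A
      (t (g) (m)) : A
    (t (r (m) (m)) (t (g) (m))) : A
  (t (r (t x_B (m)) (t x_B x_A)) (t (r (m) (m)) (t (g) (m)))) : A
        (m) : A
        (m) : A
      (r (m) (m)) : B
        (g) : B
        x_B : B
      (w (g) x_B) : B
    (w (r (m) (m)) (w (g) x_B)) : B
        (m) : A
        x_A : A
      (r (m) x_A) : B
      (m) : A
    (t (r (m) x_A) (m)) : A
  (t (w (r (m) (m)) (w (g) x_B)) (t (r (m) x_A) (m))) : A
(r (t (r (t x_B (m)) (t x_B x_A)) (t (r (m) (m)) (t (g) (m)))) (t (w (r (m) (m)) (w (g) x_B)) (t (r (m) x_A) (m)))) : B

well-sorted; sort = B


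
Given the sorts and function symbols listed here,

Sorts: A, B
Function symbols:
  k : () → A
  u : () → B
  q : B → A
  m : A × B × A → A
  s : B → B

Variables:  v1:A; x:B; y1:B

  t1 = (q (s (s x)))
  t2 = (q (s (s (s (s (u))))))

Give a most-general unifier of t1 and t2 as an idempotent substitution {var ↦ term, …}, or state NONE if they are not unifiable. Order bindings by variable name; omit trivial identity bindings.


{x ↦ (s (s (u)))}


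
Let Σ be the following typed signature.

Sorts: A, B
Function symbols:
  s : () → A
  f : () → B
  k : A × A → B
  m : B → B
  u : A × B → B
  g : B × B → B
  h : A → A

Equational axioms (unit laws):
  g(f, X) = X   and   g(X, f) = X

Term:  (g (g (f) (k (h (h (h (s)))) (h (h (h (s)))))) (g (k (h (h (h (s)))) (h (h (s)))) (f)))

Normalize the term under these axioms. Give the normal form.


normal form = (g (k (h (h (h (s)))) (h (h (h (s))))) (k (h (h (h (s)))) (h (h (s)))))

1. (g (g (f) (k (h (h (h (s)))) (h (h (h (s)))))) (g (k (h (h (h (s)))) (h (h (s)))) (f)))  →  (g (k (h (h (h (s)))) (h (h (h (s))))) (g (k (h (h (h (s)))) (h (h (s)))) (f)))
2. (g (k (h (h (h (s)))) (h (h (h (s))))) (g (k (h (h (h (s)))) (h (h (s)))) (f)))  →  (g (k (h (h (h (s)))) (h (h (h (s))))) (k (h (h (h (s)))) (h (h (s)))))


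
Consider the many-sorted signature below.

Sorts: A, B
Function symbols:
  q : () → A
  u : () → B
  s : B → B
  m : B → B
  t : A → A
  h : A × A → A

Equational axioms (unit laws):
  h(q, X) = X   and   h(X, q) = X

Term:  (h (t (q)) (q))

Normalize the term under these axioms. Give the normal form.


1. (h (t (q)) (q))  →  (t (q))

normal form = (t (q))


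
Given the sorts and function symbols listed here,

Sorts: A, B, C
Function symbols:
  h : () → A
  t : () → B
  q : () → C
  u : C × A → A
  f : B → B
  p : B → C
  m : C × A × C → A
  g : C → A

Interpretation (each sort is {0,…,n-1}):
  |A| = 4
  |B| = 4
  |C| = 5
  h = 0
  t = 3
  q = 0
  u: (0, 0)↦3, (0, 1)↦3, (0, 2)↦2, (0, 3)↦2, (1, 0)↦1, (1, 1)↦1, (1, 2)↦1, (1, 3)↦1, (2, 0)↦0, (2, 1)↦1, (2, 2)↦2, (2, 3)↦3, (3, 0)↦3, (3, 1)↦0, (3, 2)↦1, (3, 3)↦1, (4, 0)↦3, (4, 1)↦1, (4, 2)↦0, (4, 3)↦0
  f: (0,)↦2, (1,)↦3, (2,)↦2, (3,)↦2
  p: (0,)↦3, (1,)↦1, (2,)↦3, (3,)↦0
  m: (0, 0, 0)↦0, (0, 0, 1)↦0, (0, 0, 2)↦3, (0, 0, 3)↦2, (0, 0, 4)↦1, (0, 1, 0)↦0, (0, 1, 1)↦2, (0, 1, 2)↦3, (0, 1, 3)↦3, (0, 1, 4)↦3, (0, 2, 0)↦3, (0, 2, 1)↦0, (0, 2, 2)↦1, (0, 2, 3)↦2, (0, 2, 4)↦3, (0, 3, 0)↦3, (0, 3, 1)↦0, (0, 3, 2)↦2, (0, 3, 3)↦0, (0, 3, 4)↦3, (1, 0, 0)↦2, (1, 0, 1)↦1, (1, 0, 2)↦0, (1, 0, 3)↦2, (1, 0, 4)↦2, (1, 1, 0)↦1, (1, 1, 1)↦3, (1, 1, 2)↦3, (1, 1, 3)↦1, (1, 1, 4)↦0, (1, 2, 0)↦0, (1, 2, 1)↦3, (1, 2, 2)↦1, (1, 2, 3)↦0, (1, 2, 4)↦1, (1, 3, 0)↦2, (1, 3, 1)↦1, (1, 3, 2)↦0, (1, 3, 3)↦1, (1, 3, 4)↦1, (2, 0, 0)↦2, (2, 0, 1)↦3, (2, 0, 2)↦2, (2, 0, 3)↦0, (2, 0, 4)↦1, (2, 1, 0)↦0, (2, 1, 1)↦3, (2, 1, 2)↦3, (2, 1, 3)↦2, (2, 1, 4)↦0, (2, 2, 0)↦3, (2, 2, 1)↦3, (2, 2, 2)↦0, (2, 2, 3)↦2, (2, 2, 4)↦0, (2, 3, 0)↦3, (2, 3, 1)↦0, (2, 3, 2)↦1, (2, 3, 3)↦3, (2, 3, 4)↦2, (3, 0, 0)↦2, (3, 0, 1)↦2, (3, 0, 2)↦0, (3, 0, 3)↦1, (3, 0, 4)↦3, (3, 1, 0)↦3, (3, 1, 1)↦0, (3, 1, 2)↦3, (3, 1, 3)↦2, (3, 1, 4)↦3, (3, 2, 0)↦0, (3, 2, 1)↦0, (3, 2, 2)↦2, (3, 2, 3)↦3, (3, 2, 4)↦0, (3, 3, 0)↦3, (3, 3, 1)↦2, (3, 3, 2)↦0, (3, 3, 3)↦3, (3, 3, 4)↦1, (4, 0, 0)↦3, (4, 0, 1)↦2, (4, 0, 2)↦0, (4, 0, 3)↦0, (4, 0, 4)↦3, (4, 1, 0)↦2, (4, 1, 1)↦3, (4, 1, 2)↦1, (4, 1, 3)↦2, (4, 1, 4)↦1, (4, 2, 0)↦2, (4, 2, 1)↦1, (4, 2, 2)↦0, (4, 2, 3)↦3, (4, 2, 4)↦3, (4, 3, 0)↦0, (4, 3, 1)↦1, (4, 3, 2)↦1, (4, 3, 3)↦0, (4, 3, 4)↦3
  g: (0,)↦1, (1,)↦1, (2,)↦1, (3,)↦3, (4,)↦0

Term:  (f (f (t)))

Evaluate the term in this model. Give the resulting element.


  t = 3
  (f (t)) = f(3,) = 2
  (f (f (t))) = f(2,) = 2

value = 2


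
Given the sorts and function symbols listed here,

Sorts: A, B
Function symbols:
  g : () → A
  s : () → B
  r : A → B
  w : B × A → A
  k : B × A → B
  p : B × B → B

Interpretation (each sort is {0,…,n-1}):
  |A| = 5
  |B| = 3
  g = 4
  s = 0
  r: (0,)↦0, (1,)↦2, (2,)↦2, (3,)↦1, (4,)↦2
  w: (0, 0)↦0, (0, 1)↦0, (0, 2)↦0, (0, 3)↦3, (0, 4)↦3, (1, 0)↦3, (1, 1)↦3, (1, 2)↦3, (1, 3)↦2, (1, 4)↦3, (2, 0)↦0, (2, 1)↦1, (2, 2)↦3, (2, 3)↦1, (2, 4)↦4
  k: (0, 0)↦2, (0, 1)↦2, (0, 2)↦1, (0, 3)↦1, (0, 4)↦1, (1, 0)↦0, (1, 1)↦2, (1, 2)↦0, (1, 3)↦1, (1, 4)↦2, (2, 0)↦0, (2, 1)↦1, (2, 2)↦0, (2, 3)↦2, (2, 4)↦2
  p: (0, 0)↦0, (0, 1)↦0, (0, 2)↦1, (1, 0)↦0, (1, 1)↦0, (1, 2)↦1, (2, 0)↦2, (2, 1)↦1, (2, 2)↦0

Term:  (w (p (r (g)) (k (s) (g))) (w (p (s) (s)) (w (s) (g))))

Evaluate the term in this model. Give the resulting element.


value = 2

  g = 4
  (r (g)) = r(4,) = 2
  s = 0
  g = 4
  (k (s) (g)) = k(0, 4) = 1
  (p (r (g)) (k (s) (g))) = p(2, 1) = 1
  s = 0
  s = 0
  (p (s) (s)) = p(0, 0) = 0
  s = 0
  g = 4
  (w (s) (g)) = w(0, 4) = 3
  (w (p (s) (s)) (w (s) (g))) = w(0, 3) = 3
  (w (p (r (g)) (k (s) (g))) (w (p (s) (s)) (w (s) (g)))) = w(1, 3) = 2


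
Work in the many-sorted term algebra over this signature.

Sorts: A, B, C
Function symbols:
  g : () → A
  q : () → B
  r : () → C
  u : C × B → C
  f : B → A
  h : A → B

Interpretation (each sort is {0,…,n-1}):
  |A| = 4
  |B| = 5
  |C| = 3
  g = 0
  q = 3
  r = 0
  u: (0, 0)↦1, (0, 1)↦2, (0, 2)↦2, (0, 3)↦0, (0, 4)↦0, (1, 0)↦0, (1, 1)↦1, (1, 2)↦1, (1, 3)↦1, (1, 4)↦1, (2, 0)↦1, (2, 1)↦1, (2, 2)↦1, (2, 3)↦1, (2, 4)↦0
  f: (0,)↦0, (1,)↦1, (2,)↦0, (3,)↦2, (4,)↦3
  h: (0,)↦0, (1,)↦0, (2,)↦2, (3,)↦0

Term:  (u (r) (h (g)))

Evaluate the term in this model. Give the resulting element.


value = 1

  r = 0
  g = 0
  (h (g)) = h(0,) = 0
  (u (r) (h (g))) = u(0, 0) = 1


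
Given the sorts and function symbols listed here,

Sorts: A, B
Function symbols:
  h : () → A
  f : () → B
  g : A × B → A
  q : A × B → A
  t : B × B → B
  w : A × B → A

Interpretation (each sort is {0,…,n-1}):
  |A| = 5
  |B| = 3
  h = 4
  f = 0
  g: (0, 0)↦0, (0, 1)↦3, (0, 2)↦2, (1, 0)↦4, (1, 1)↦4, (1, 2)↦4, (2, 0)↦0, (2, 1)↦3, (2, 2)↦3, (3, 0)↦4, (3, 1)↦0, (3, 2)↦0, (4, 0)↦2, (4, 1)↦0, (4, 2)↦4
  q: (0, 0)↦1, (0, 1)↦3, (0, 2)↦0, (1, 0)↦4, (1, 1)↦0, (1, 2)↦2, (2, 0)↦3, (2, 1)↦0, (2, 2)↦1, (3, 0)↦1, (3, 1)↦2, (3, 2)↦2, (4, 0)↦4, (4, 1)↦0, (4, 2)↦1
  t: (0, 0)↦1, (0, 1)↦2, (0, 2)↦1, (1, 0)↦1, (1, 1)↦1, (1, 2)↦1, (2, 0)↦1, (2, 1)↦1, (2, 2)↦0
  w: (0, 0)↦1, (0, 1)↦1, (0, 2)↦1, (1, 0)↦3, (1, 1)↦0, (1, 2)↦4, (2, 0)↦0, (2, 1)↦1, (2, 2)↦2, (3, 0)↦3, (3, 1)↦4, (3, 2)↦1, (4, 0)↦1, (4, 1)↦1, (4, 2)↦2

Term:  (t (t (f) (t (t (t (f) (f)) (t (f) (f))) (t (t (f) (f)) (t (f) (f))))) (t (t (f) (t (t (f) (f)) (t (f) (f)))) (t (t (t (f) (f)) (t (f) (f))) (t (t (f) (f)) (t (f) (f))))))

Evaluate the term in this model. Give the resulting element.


value = 1

  f = 0
  f = 0
  f = 0
  (t (f) (f)) = t(0, 0) = 1
  f = 0
  f = 0
  (t (f) (f)) = t(0, 0) = 1
  (t (t (f) (f)) (t (f) (f))) = t(1, 1) = 1
  f = 0
  f = 0
  (t (f) (f)) = t(0, 0) = 1
  f = 0
  f = 0
  (t (f) (f)) = t(0, 0) = 1
  (t (t (f) (f)) (t (f) (f))) = t(1, 1) = 1
  (t (t (t (f) (f)) (t (f) (f))) (t (t (f) (f)) (t (f) (f)))) = t(1, 1) = 1
  (t (f) (t (t (t (f) (f)) (t (f) (f))) (t (t (f) (f)) (t (f) (f))))) = t(0, 1) = 2
  f = 0
  f = 0
  f = 0
  (t (f) (f)) = t(0, 0) = 1
  f = 0
  f = 0
  (t (f) (f)) = t(0, 0) = 1
  (t (t (f) (f)) (t (f) (f))) = t(1, 1) = 1
  (t (f) (t (t (f) (f)) (t (f) (f)))) = t(0, 1) = 2
  f = 0
  f = 0
  (t (f) (f)) = t(0, 0) = 1
  f = 0
  f = 0
  (t (f) (f)) = t(0, 0) = 1
  (t (t (f) (f)) (t (f) (f))) = t(1, 1) = 1
  f = 0
  f = 0
  (t (f) (f)) = t(0, 0) = 1
  f = 0
  f = 0
  (t (f) (f)) = t(0, 0) = 1
  (t (t (f) (f)) (t (f) (f))) = t(1, 1) = 1
  (t (t (t (f) (f)) (t (f) (f))) (t (t (f) (f)) (t (f) (f)))) = t(1, 1) = 1
  (t (t (f) (t (t (f) (f)) (t (f) (f)))) (t (t (t (f) (f)) (t (f) (f))) (t (t (f) (f)) (t (f) (f))))) = t(2, 1) = 1
  (t (t (f) (t (t (t (f) (f)) (t (f) (f))) (t (t (f) (f)) (t (f) (f))))) (t (t (f) (t (t (f) (f)) (t (f) (f)))) (t (t (t (f) (f)) (t (f) (f))) (t (t (f) (f)) (t (f) (f)))))) = t(2, 1) = 1


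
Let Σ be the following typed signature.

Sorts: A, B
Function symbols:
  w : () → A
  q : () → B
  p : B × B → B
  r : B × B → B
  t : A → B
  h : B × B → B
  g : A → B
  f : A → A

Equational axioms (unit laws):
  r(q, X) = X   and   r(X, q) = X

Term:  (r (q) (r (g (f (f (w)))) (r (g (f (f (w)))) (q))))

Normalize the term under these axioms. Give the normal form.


normal form = (r (g (f (f (w)))) (g (f (f (w)))))

1. (r (q) (r (g (f (f (w)))) (r (g (f (f (w)))) (q))))  →  (r (g (f (f (w)))) (r (g (f (f (w)))) (q)))
2. (r (g (f (f (w)))) (r (g (f (f (w)))) (q)))  →  (r (g (f (f (w)))) (g (f (f (w)))))


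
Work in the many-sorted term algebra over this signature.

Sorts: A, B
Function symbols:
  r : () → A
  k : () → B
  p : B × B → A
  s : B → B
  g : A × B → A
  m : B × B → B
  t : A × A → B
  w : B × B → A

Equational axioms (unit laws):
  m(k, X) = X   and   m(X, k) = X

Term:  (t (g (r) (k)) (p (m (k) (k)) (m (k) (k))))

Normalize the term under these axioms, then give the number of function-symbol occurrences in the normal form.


size = 7

1. (t (g (r) (k)) (p (m (k) (k)) (m (k) (k))))  →  (t (g (r) (k)) (p (k) (m (k) (k))))
2. (t (g (r) (k)) (p (k) (m (k) (k))))  →  (t (g (r) (k)) (p (k) (k)))
normal form: (t (g (r) (k)) (p (k) (k)))


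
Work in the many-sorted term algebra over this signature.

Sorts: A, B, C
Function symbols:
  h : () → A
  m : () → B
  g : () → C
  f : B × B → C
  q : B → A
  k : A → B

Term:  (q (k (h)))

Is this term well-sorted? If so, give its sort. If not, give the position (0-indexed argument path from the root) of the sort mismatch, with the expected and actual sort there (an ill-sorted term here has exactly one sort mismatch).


well-sorted; sort = A

    (h) : A
  (k (h)) : B
(q (k (h))) : A


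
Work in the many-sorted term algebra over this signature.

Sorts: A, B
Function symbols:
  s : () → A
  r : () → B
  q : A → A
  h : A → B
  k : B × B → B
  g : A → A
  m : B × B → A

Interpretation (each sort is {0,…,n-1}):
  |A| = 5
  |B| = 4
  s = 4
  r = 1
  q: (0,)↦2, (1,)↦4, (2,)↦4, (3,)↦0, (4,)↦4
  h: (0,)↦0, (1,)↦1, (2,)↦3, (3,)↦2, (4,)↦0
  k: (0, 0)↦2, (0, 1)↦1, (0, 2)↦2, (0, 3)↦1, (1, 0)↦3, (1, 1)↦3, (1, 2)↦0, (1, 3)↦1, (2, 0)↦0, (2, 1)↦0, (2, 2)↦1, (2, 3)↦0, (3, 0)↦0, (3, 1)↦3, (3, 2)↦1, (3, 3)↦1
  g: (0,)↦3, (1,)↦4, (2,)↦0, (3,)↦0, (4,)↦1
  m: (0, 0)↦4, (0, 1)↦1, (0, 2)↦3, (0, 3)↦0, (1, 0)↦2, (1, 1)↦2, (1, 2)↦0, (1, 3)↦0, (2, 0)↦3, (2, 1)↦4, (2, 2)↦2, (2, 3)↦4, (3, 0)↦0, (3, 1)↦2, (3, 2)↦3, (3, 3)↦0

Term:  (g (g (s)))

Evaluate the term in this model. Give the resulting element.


  s = 4
  (g (s)) = g(4,) = 1
  (g (g (s))) = g(1,) = 4

value = 4


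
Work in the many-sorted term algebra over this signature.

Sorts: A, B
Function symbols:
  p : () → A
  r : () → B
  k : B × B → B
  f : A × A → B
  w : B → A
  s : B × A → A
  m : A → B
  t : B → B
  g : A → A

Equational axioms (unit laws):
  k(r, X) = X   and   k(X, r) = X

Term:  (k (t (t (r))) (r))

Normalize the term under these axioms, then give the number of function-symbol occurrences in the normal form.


1. (k (t (t (r))) (r))  →  (t (t (r)))
normal form: (t (t (r)))

size = 3


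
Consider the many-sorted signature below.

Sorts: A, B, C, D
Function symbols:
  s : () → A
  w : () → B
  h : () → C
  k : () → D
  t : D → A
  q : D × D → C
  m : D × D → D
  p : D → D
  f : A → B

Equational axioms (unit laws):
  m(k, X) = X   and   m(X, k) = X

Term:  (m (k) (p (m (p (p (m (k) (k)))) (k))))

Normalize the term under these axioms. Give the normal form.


1. (m (k) (p (m (p (p (m (k) (k)))) (k))))  →  (p (m (p (p (m (k) (k)))) (k)))
2. (p (m (p (p (m (k) (k)))) (k)))  →  (p (p (p (m (k) (k)))))
3. (p (p (p (m (k) (k)))))  →  (p (p (p (k))))

normal form = (p (p (p (k))))


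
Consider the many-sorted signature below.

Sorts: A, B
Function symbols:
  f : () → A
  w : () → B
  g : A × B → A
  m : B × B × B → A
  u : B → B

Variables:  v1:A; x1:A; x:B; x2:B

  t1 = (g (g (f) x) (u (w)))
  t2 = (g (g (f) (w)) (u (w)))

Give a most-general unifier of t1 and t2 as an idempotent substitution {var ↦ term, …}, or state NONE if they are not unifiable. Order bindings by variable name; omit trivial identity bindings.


{x ↦ (w)}


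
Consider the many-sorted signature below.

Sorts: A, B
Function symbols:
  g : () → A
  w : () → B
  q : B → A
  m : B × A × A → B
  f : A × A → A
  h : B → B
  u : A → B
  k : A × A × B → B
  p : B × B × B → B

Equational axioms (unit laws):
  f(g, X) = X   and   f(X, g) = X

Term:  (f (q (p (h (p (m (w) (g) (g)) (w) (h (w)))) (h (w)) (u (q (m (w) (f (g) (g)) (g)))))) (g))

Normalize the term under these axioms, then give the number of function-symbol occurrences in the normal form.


size = 19

1. (f (q (p (h (p (m (w) (g) (g)) (w) (h (w)))) (h (w)) (u (q (m (w) (f (g) (g)) (g)))))) (g))  →  (q (p (h (p (m (w) (g) (g)) (w) (h (w)))) (h (w)) (u (q (m (w) (f (g) (g)) (g))))))
2. (q (p (h (p (m (w) (g) (g)) (w) (h (w)))) (h (w)) (u (q (m (w) (f (g) (g)) (g))))))  →  (q (p (h (p (m (w) (g) (g)) (w) (h (w)))) (h (w)) (u (q (m (w) (g) (g))))))
normal form: (q (p (h (p (m (w) (g) (g)) (w) (h (w)))) (h (w)) (u (q (m (w) (g) (g))))))


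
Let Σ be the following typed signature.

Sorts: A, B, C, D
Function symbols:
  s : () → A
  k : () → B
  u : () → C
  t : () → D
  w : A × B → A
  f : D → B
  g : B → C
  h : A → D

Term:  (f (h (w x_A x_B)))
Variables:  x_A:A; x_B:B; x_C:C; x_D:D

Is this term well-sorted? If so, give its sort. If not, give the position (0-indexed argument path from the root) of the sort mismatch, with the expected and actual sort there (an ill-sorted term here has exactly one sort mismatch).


well-sorted; sort = B

      x_A : A
      x_B : B
    (w x_A x_B) : A
  (h (w x_A x_B)) : D
(f (h (w x_A x_B))) : B


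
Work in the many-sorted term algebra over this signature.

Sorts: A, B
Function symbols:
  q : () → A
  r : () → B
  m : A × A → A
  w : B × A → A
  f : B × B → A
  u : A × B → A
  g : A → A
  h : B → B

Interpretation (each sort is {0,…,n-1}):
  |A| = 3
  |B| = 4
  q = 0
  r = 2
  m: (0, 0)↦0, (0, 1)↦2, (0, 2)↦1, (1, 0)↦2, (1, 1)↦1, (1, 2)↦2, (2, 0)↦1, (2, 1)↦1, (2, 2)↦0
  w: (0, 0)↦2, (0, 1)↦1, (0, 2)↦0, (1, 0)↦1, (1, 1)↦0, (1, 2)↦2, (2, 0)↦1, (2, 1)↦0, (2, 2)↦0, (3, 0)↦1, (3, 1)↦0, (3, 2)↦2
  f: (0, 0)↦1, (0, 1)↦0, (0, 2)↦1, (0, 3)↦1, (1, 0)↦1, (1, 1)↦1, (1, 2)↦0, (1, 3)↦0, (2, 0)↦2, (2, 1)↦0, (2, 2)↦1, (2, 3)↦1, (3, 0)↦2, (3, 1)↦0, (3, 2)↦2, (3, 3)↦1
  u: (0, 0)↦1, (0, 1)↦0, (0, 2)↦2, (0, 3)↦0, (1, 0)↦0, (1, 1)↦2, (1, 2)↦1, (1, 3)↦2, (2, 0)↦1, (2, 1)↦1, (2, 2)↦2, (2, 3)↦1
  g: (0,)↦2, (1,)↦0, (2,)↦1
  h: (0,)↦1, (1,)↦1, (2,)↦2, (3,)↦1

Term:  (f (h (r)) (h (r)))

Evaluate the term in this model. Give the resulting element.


  r = 2
  (h (r)) = h(2,) = 2
  r = 2
  (h (r)) = h(2,) = 2
  (f (h (r)) (h (r))) = f(2, 2) = 1

value = 1


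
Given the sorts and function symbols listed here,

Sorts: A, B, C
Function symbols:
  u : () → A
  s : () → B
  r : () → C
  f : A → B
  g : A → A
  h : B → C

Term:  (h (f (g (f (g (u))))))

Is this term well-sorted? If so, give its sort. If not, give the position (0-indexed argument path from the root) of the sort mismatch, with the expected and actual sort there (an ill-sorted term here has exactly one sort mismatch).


          (u) : A
        (g (u)) : A
      (f (g (u))) : B
    (g (f (g (u)))) : ✗ arg 0 at [0, 0, 0] has sort B, expected A

ill-sorted at position [0, 0, 0]: expected A, got B


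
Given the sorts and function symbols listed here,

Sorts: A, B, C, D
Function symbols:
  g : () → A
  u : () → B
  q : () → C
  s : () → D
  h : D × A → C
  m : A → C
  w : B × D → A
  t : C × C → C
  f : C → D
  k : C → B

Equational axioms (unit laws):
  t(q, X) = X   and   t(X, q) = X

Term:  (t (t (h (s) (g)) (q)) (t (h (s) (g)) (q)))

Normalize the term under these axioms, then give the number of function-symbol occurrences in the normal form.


1. (t (t (h (s) (g)) (q)) (t (h (s) (g)) (q)))  →  (t (h (s) (g)) (t (h (s) (g)) (q)))
2. (t (h (s) (g)) (t (h (s) (g)) (q)))  →  (t (h (s) (g)) (h (s) (g)))
normal form: (t (h (s) (g)) (h (s) (g)))

size = 7


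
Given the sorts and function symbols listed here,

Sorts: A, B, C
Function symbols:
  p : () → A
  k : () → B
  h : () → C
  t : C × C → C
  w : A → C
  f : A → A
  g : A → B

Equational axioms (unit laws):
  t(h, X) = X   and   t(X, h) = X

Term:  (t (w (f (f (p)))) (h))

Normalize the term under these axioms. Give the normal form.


normal form = (w (f (f (p))))

1. (t (w (f (f (p)))) (h))  →  (w (f (f (p))))


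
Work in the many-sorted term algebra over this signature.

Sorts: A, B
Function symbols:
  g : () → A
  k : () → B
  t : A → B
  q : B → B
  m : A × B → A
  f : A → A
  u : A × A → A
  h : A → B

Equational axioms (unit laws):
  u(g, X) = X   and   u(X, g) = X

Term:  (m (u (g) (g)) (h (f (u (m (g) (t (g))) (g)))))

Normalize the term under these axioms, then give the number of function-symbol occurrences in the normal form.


1. (m (u (g) (g)) (h (f (u (m (g) (t (g))) (g)))))  →  (m (g) (h (f (u (m (g) (t (g))) (g)))))
2. (m (g) (h (f (u (m (g) (t (g))) (g)))))  →  (m (g) (h (f (m (g) (t (g))))))
normal form: (m (g) (h (f (m (g) (t (g))))))

size = 8


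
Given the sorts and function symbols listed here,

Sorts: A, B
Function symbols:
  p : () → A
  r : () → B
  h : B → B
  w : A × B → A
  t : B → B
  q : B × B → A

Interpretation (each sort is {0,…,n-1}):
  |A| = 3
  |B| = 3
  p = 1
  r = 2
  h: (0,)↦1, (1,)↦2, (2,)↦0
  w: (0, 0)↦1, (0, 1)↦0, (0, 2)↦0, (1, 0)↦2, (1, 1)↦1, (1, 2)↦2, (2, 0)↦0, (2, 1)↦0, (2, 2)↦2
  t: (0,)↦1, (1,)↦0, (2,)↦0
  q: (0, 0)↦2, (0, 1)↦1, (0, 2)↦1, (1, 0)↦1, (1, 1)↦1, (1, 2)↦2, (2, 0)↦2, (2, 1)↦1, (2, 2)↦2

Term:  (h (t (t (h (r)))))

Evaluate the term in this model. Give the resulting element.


  r = 2
  (h (r)) = h(2,) = 0
  (t (h (r))) = t(0,) = 1
  (t (t (h (r)))) = t(1,) = 0
  (h (t (t (h (r))))) = h(0,) = 1

value = 1


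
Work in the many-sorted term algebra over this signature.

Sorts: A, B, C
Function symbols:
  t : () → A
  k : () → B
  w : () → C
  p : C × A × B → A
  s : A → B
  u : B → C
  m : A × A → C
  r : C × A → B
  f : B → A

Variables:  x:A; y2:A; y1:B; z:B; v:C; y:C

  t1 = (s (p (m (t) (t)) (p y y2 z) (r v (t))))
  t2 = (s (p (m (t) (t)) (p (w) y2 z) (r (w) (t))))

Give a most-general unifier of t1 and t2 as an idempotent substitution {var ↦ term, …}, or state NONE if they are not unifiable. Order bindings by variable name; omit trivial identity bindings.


{v ↦ (w), y ↦ (w)}


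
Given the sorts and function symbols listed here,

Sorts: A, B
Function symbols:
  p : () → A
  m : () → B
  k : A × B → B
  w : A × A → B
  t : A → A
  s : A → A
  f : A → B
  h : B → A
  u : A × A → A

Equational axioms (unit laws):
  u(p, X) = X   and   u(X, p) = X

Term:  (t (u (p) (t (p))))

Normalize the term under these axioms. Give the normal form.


1. (t (u (p) (t (p))))  →  (t (t (p)))

normal form = (t (t (p)))


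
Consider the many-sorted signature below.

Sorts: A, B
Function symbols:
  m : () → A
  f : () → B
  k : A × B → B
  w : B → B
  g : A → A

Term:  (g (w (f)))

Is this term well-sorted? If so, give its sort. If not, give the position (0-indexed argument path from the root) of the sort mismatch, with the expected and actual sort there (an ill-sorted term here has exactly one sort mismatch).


    (f) : B
  (w (f)) : B
(g (w (f))) : ✗ arg 0 at [0] has sort B, expected A

ill-sorted at position [0]: expected A, got B


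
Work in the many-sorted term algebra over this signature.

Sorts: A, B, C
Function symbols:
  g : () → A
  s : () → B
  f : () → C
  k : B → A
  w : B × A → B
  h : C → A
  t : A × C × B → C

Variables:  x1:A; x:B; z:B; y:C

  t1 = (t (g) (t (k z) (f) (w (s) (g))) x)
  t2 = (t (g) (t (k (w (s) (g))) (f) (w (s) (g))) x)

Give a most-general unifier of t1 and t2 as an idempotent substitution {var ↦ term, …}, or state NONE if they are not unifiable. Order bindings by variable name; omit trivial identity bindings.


{z ↦ (w (s) (g))}


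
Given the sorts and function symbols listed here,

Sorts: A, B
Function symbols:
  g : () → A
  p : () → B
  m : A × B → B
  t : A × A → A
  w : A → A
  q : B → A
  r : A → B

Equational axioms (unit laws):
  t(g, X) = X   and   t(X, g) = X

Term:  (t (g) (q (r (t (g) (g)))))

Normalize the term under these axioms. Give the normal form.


1. (t (g) (q (r (t (g) (g)))))  →  (q (r (t (g) (g))))
2. (q (r (t (g) (g))))  →  (q (r (g)))

normal form = (q (r (g)))


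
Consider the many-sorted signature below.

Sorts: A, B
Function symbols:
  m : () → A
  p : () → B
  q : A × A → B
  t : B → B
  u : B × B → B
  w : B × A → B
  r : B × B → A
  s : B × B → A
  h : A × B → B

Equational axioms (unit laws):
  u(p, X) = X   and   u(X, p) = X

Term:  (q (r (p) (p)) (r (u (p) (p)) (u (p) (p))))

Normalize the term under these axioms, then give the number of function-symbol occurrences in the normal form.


size = 7

1. (q (r (p) (p)) (r (u (p) (p)) (u (p) (p))))  →  (q (r (p) (p)) (r (p) (u (p) (p))))
2. (q (r (p) (p)) (r (p) (u (p) (p))))  →  (q (r (p) (p)) (r (p) (p)))
normal form: (q (r (p) (p)) (r (p) (p)))


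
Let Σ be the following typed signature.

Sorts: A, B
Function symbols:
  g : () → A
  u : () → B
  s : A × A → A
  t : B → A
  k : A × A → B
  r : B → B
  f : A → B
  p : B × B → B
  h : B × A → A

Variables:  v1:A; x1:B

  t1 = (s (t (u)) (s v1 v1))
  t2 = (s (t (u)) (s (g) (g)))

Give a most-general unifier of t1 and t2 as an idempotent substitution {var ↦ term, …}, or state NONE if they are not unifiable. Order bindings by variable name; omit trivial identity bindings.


{v1 ↦ (g)}


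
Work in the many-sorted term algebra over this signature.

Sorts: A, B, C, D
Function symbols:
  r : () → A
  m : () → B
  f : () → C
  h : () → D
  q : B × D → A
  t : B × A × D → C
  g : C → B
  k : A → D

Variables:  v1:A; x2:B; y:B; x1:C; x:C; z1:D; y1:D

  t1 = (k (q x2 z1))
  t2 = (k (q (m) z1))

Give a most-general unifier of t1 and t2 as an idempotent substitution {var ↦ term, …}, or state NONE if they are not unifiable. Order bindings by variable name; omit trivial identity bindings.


{x2 ↦ (m)}


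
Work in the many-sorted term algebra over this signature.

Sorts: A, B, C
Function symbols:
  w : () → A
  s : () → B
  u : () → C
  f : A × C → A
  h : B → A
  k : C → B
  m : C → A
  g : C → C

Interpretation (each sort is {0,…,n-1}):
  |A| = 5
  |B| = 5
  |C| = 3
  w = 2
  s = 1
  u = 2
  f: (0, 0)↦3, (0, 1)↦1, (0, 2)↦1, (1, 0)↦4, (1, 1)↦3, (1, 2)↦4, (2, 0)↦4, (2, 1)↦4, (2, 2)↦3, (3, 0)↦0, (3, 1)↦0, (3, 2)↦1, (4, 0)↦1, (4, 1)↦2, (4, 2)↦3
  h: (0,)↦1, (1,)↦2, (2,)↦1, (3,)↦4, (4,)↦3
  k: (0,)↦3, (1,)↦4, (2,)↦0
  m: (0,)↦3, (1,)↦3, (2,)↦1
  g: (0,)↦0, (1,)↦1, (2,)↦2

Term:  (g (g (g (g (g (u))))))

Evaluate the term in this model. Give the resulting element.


  u = 2
  (g (u)) = g(2,) = 2
  (g (g (u))) = g(2,) = 2
  (g (g (g (u)))) = g(2,) = 2
  (g (g (g (g (u))))) = g(2,) = 2
  (g (g (g (g (g (u)))))) = g(2,) = 2

value = 2


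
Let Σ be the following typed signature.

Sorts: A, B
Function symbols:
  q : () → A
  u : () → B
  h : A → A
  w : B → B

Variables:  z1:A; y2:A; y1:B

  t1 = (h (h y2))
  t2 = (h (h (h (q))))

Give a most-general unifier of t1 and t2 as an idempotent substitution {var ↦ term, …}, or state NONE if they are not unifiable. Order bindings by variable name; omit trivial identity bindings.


{y2 ↦ (h (q))}


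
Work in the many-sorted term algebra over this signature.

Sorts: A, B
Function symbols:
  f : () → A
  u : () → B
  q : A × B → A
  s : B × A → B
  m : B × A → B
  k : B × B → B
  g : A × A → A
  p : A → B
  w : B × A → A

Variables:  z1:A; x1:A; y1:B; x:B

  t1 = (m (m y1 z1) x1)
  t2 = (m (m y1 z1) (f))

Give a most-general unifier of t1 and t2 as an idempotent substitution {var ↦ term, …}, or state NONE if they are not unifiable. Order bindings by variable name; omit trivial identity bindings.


{x1 ↦ (f)}


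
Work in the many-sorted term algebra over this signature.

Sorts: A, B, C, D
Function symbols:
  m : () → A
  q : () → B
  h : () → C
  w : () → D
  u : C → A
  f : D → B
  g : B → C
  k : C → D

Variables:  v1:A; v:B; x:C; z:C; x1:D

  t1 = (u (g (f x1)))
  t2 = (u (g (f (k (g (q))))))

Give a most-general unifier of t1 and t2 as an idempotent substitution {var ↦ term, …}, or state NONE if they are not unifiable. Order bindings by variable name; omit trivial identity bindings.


{x1 ↦ (k (g (q)))}


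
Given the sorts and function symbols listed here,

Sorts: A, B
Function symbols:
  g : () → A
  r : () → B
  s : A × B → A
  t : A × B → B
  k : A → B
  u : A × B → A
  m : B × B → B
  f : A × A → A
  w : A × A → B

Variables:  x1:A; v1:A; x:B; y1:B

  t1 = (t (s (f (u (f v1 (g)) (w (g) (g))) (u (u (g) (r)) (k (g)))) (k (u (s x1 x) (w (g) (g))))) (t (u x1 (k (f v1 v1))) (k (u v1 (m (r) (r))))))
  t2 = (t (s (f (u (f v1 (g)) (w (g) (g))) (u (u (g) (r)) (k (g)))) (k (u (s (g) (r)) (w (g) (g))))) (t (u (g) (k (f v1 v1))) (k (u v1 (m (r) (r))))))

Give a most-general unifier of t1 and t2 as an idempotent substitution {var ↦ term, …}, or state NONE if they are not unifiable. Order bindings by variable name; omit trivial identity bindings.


{x ↦ (r), x1 ↦ (g)}


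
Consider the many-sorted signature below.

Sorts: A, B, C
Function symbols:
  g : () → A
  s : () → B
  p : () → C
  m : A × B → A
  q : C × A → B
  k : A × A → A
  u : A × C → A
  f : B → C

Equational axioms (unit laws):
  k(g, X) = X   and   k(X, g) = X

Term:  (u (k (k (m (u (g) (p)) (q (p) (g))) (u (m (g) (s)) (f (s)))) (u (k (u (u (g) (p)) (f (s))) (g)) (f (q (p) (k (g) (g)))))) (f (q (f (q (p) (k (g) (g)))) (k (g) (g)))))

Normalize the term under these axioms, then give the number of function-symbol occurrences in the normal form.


size = 34

1. (u (k (k (m (u (g) (p)) (q (p) (g))) (u (m (g) (s)) (f (s)))) (u (k (u (u (g) (p)) (f (s))) (g)) (f (q (p) (k (g) (g)))))) (f (q (f (q (p) (k (g) (g)))) (k (g) (g)))))  →  (u (k (k (m (u (g) (p)) (q (p) (g))) (u (m (g) (s)) (f (s)))) (u (u (u (g) (p)) (f (s))) (f (q (p) (k (g) (g)))))) (f (q (f (q (p) (k (g) (g)))) (k (g) (g)))))
2. (u (k (k (m (u (g) (p)) (q (p) (g))) (u (m (g) (s)) (f (s)))) (u (u (u (g) (p)) (f (s))) (f (q (p) (k (g) (g)))))) (f (q (f (q (p) (k (g) (g)))) (k (g) (g)))))  →  (u (k (k (m (u (g) (p)) (q (p) (g))) (u (m (g) (s)) (f (s)))) (u (u (u (g) (p)) (f (s))) (f (q (p) (g))))) (f (q (f (q (p) (k (g) (g)))) (k (g) (g)))))
3. (u (k (k (m (u (g) (p)) (q (p) (g))) (u (m (g) (s)) (f (s)))) (u (u (u (g) (p)) (f (s))) (f (q (p) (g))))) (f (q (f (q (p) (k (g) (g)))) (k (g) (g)))))  →  (u (k (k (m (u (g) (p)) (q (p) (g))) (u (m (g) (s)) (f (s)))) (u (u (u (g) (p)) (f (s))) (f (q (p) (g))))) (f (q (f (q (p) (g))) (k (g) (g)))))
4. (u (k (k (m (u (g) (p)) (q (p) (g))) (u (m (g) (s)) (f (s)))) (u (u (u (g) (p)) (f (s))) (f (q (p) (g))))) (f (q (f (q (p) (g))) (k (g) (g)))))  →  (u (k (k (m (u (g) (p)) (q (p) (g))) (u (m (g) (s)) (f (s)))) (u (u (u (g) (p)) (f (s))) (f (q (p) (g))))) (f (q (f (q (p) (g))) (g))))
normal form: (u (k (k (m (u (g) (p)) (q (p) (g))) (u (m (g) (s)) (f (s)))) (u (u (u (g) (p)) (f (s))) (f (q (p) (g))))) (f (q (f (q (p) (g))) (g))))


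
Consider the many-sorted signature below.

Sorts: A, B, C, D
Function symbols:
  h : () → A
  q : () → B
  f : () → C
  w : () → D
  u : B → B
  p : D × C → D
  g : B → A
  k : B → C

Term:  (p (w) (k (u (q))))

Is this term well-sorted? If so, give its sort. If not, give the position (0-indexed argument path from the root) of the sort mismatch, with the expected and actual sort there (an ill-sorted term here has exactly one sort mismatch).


  (w) : D
      (q) : B
    (u (q)) : B
  (k (u (q))) : C
(p (w) (k (u (q)))) : D

well-sorted; sort = D
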